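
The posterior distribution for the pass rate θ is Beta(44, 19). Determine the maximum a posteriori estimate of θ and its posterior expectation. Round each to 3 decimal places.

θ_MAP = 0.705, E[θ|data] = 0.698

Mode = (44−1)/(44+19−2) = 43/61 = 0.705.
Mean = 44/(44+19) = 44/63 = 0.698.
Left-skewed posterior ⇒ mean < mode.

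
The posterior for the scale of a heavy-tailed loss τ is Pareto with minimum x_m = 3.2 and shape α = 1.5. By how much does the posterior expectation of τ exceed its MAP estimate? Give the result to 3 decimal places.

The Pareto density is strictly decreasing on [x_m, ∞), so the mode is x_m = 3.200.
Mean = α·x_m/(α−1) = 1.5·3.2/0.5 = 9.600.
Difference = 9.600 − 3.200 = 6.400.

6.400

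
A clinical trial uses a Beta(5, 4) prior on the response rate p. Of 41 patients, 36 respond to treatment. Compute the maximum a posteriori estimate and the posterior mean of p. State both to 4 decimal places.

p_MAP = 0.8333, E[p|data] = 0.8200

Posterior: Beta(5+36, 4+5) = Beta(41, 9).
Mode = (41−1)/(41+9−2) = 40/48 = 0.8333.
Mean = 41/(41+9) = 41/50 = 0.8200.
Mode > mean: the posterior has a left tail.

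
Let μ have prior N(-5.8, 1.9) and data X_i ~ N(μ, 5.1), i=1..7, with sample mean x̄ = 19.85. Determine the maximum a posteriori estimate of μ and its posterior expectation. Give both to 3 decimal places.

Posterior for μ is Normal. Precision-weighted mean: (1/1.9·-5.8 + 7/5.1·19.85) / (1/1.9 + 7/5.1) = 12.740.
A Normal posterior is symmetric, so mode = mean.

MAP: 12.740. Posterior mean: 12.740.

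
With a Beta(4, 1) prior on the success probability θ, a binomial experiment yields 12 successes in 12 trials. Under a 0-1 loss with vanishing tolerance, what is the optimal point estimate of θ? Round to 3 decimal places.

1.000

Posterior: Beta(4+12, 1+0) = Beta(16, 1).
Since β = 1 ≤ 1 and α > 1, the Beta density is monotone increasing on [0,1]; the mode is at 1.
Mean = 16/(16+1) = 0.941.
This is the posterior mode — the MAP estimate.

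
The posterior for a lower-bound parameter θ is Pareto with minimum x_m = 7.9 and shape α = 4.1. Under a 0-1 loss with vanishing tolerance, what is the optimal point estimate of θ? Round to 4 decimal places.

7.9000

The Pareto density is strictly decreasing on [x_m, ∞), so the mode is x_m = 7.9000.
Mean = α·x_m/(α−1) = 4.1·7.9/3.1 = 10.4484.
This is the posterior mode — the MAP estimate.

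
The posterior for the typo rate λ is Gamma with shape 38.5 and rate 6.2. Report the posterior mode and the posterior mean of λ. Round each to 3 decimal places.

Mode = (α−1)/β = 37.5/6.2 = 6.048.
Mean = α/β = 38.5/6.2 = 6.210.

posterior mode = 6.048, posterior mean = 6.210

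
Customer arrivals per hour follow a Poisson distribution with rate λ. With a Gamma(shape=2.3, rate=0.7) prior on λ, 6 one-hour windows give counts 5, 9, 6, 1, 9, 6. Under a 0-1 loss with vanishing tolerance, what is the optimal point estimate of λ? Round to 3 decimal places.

5.567

Σ counts = 36. Posterior: Gamma(shape = 2.3+36 = 38.3, rate = 0.7+6 = 6.7).
Mode = (α−1)/β = 37.3/6.7 = 5.567.
Mean = α/β = 38.3/6.7 = 5.716.
This is the posterior mode — the MAP estimate.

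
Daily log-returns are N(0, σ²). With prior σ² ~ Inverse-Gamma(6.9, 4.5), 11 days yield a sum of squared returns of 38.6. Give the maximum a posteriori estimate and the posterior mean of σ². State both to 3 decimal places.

Posterior: Inverse-Gamma(shape = 6.9+11/2 = 12.4, scale = 4.5+38.6/2 = 23.8).
Mode = β/(α+1) = 23.8/13.4 = 1.776.
Mean = β/(α−1) = 23.8/11.4 = 2.088.

MAP = 1.776, posterior mean = 2.088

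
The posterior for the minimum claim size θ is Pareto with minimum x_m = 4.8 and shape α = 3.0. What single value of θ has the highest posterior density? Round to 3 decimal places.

The Pareto density is strictly decreasing on [x_m, ∞), so the mode is x_m = 4.800.
Mean = α·x_m/(α−1) = 3.0·4.8/2.0 = 7.200.
This is the posterior mode — the MAP estimate.

4.800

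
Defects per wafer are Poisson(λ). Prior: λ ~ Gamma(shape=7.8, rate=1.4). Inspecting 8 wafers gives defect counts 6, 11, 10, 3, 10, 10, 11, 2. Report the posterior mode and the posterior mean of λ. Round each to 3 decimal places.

posterior mode = 7.426, posterior mean = 7.532

Σ counts = 63. Posterior: Gamma(shape = 7.8+63 = 70.8, rate = 1.4+8 = 9.4).
Mode = (α−1)/β = 69.8/9.4 = 7.426.
Mean = α/β = 70.8/9.4 = 7.532.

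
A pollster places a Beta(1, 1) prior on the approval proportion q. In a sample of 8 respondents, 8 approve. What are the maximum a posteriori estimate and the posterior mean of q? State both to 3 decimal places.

q_MAP = 1.000, E[q|data] = 0.900

Posterior: Beta(1+8, 1+0) = Beta(9, 1).
Since β = 1 ≤ 1 and α > 1, the Beta density is monotone increasing on [0,1]; the mode is at 1.
Mean = 9/(9+1) = 0.900.
The mean is pulled below the mode by the posterior's left skew.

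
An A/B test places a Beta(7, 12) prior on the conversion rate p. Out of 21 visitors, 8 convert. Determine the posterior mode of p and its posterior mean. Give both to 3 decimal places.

Posterior: Beta(7+8, 12+13) = Beta(15, 25).
Mode = (15−1)/(15+25−2) = 14/38 = 0.368.
Mean = 15/(15+25) = 15/40 = 0.375.

MAP = 0.368, posterior mean = 0.375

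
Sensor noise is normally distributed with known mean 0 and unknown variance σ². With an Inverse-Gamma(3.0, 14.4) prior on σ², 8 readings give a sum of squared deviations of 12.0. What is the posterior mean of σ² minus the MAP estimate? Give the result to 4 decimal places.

Posterior: Inverse-Gamma(shape = 3.0+8/2 = 7.0, scale = 14.4+12.0/2 = 20.4).
Mode = β/(α+1) = 20.4/8.0 = 2.5500.
Mean = β/(α−1) = 20.4/6.0 = 3.4000.
Difference = 3.4000 − 2.5500 = 0.8500.
The posterior is right-skewed, so the mean exceeds the mode.

0.8500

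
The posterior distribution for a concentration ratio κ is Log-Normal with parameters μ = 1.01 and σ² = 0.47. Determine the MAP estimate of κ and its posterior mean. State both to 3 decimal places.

MAP = 1.716, posterior mean = 3.473

Mode = exp(μ − σ²) = exp(0.54) = 1.716.
Mean = exp(μ + σ²/2) = exp(1.245) = 3.473.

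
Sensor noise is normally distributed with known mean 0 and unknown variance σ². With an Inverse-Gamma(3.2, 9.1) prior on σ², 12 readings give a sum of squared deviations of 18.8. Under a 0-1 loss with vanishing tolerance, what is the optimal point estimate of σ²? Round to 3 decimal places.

1.814

Posterior: Inverse-Gamma(shape = 3.2+12/2 = 9.2, scale = 9.1+18.8/2 = 18.5).
Mode = β/(α+1) = 18.5/10.2 = 1.814.
Mean = β/(α−1) = 18.5/8.2 = 2.256.
This is the posterior mode — the MAP estimate.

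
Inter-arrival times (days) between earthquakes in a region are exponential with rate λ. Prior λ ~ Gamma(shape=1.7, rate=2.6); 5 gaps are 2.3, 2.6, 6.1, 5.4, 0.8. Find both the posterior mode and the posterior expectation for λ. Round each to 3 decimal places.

Σ times = 17.2. Posterior: Gamma(shape = 1.7+5 = 6.7, rate = 2.6+17.2 = 19.8).
Mode = (α−1)/β = 5.7/19.8 = 0.288.
Mean = α/β = 6.7/19.8 = 0.338.

MAP = 0.288, posterior mean = 0.338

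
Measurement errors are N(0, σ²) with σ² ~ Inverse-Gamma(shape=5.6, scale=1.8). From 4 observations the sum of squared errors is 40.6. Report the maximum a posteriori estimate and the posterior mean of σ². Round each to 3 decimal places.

Posterior: Inverse-Gamma(shape = 5.6+4/2 = 7.6, scale = 1.8+40.6/2 = 22.1).
Mode = β/(α+1) = 22.1/8.6 = 2.570.
Mean = β/(α−1) = 22.1/6.6 = 3.348.

MAP = 2.570; posterior mean = 3.348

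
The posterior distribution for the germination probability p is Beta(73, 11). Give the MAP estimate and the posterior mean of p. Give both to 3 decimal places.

Mode = (73−1)/(73+11−2) = 72/82 = 0.878.
Mean = 73/(73+11) = 73/84 = 0.869.

MAP: 0.878. Posterior mean: 0.869.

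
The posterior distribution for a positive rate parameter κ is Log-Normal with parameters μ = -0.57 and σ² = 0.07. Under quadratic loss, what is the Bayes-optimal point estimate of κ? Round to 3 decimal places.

Mode = exp(μ − σ²) = exp(-0.64) = 0.527.
Mean = exp(μ + σ²/2) = exp(-0.535) = 0.586.
Quadratic loss ⇒ the optimal estimator is the posterior mean.

0.586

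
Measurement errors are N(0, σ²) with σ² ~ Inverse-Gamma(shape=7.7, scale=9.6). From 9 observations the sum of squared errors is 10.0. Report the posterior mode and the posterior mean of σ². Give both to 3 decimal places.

σ²_MAP = 1.106, E[σ²|data] = 1.304

Posterior: Inverse-Gamma(shape = 7.7+9/2 = 12.2, scale = 9.6+10.0/2 = 14.6).
Mode = β/(α+1) = 14.6/13.2 = 1.106.
Mean = β/(α−1) = 14.6/11.2 = 1.304.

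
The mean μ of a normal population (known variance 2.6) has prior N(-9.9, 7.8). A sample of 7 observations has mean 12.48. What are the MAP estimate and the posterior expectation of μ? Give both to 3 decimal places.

MAP = 11.463; posterior mean = 11.463

Posterior for μ is Normal. Precision-weighted mean: (1/7.8·-9.9 + 7/2.6·12.48) / (1/7.8 + 7/2.6) = 11.463.
A Normal posterior is symmetric, so mode = mean.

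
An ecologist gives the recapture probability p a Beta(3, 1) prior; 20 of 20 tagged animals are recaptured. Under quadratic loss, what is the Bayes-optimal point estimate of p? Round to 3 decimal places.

0.958

Posterior: Beta(3+20, 1+0) = Beta(23, 1).
Since β = 1 ≤ 1 and α > 1, the Beta density is monotone increasing on [0,1]; the mode is at 1.
Mean = 23/(23+1) = 0.958.
Quadratic loss ⇒ the optimal estimator is the posterior mean.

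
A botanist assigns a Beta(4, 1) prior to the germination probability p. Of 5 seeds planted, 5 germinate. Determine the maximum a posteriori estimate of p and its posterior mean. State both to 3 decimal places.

Posterior: Beta(4+5, 1+0) = Beta(9, 1).
Since β = 1 ≤ 1 and α > 1, the Beta density is monotone increasing on [0,1]; the mode is at 1.
Mean = 9/(9+1) = 0.900.
The posterior is left-skewed, so the mode exceeds the mean.

MAP = 1.000, posterior mean = 0.900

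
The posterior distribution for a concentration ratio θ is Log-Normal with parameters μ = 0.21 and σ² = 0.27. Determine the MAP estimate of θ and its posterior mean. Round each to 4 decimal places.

Mode = exp(μ − σ²) = exp(-0.06) = 0.9418.
Mean = exp(μ + σ²/2) = exp(0.345) = 1.4120.
Mean > mode: the posterior has a right tail.

MAP: 0.9418. Posterior mean: 1.4120.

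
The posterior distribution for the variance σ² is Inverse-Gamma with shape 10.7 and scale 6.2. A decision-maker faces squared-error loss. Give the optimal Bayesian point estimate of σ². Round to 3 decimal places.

Mode = β/(α+1) = 6.2/11.7 = 0.530.
Mean = β/(α−1) = 6.2/9.7 = 0.639.
Squared-error loss ⇒ the optimal estimator is the posterior mean.

0.639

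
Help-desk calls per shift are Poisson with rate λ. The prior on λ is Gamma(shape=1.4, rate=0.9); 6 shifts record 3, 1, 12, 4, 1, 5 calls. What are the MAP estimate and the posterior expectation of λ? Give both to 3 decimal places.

MAP = 3.826; posterior mean = 3.971

Σ counts = 26. Posterior: Gamma(shape = 1.4+26 = 27.4, rate = 0.9+6 = 6.9).
Mode = (α−1)/β = 26.4/6.9 = 3.826.
Mean = α/β = 27.4/6.9 = 3.971.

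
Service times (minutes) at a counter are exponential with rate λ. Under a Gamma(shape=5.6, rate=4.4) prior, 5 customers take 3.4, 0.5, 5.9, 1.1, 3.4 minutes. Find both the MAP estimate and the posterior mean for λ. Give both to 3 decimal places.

MAP = 0.513; posterior mean = 0.567

Σ times = 14.3. Posterior: Gamma(shape = 5.6+5 = 10.6, rate = 4.4+14.3 = 18.7).
Mode = (α−1)/β = 9.6/18.7 = 0.513.
Mean = α/β = 10.6/18.7 = 0.567.
Mean > mode: the posterior has a right tail.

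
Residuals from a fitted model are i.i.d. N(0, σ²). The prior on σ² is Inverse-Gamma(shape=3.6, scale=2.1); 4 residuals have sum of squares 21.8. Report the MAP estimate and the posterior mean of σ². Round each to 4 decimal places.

Posterior: Inverse-Gamma(shape = 3.6+4/2 = 5.6, scale = 2.1+21.8/2 = 13.0).
Mode = β/(α+1) = 13.0/6.6 = 1.9697.
Mean = β/(α−1) = 13.0/4.6 = 2.8261.

σ²_MAP = 1.9697, E[σ²|data] = 2.8261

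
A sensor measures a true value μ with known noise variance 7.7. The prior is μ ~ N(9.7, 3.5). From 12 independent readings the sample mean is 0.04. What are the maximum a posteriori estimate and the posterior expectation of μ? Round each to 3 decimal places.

Posterior for μ is Normal. Precision-weighted mean: (1/3.5·9.7 + 12/7.7·0.04) / (1/3.5 + 12/7.7) = 1.537.
A Normal posterior is symmetric, so mode = mean.

maximum a posteriori estimate = 1.537, posterior expectation = 1.537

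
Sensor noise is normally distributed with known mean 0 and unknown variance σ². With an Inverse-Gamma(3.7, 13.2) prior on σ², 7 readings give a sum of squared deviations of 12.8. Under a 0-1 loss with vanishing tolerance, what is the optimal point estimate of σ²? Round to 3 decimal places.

Posterior: Inverse-Gamma(shape = 3.7+7/2 = 7.2, scale = 13.2+12.8/2 = 19.6).
Mode = β/(α+1) = 19.6/8.2 = 2.390.
Mean = β/(α−1) = 19.6/6.2 = 3.161.
This is the posterior mode — the MAP estimate.

2.390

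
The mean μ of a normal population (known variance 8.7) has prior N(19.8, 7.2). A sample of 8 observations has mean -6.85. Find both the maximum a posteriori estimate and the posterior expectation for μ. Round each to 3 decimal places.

MAP: -3.353. Posterior mean: -3.353.

Posterior for μ is Normal. Precision-weighted mean: (1/7.2·19.8 + 8/8.7·-6.85) / (1/7.2 + 8/8.7) = -3.353.
A Normal posterior is symmetric, so mode = mean.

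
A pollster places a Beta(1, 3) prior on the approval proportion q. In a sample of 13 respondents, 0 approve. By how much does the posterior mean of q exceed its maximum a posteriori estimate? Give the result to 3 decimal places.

Posterior: Beta(1+0, 3+13) = Beta(1, 16).
Since α = 1 ≤ 1 and β > 1, the Beta density is monotone decreasing on [0,1]; the mode is at 0.
Mean = 1/(1+16) = 0.059.
Difference = 0.059 − 0.000 = 0.059.
Mean > mode: the posterior has a right tail.

0.059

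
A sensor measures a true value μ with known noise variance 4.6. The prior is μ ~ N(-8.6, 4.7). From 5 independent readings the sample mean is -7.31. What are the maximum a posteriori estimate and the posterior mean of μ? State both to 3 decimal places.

Posterior for μ is Normal. Precision-weighted mean: (1/4.7·-8.6 + 5/4.6·-7.31) / (1/4.7 + 5/4.6) = -7.521.
A Normal posterior is symmetric, so mode = mean.

MAP = -7.521, posterior mean = -7.521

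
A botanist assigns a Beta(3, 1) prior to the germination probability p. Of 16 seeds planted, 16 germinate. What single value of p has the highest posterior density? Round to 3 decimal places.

1.000

Posterior: Beta(3+16, 1+0) = Beta(19, 1).
Since β = 1 ≤ 1 and α > 1, the Beta density is monotone increasing on [0,1]; the mode is at 1.
Mean = 19/(19+1) = 0.950.
This is the posterior mode — the MAP estimate.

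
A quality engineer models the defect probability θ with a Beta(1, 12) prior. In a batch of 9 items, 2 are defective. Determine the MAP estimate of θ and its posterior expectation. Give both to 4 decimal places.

MAP = 0.1000; posterior mean = 0.1364

Posterior: Beta(1+2, 12+7) = Beta(3, 19).
Mode = (3−1)/(3+19−2) = 2/20 = 0.1000.
Mean = 3/(3+19) = 3/22 = 0.1364.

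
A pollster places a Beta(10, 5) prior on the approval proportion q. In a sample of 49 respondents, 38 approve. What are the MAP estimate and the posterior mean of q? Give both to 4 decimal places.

MAP: 0.7581. Posterior mean: 0.7500.

Posterior: Beta(10+38, 5+11) = Beta(48, 16).
Mode = (48−1)/(48+16−2) = 47/62 = 0.7581.
Mean = 48/(48+16) = 48/64 = 0.7500.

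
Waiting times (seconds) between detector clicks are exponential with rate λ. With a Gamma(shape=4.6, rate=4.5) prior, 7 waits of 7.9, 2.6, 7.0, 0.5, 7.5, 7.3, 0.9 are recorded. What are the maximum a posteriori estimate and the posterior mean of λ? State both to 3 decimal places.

maximum a posteriori estimate = 0.277, posterior mean = 0.304

Σ times = 33.7. Posterior: Gamma(shape = 4.6+7 = 11.6, rate = 4.5+33.7 = 38.2).
Mode = (α−1)/β = 10.6/38.2 = 0.277.
Mean = α/β = 11.6/38.2 = 0.304.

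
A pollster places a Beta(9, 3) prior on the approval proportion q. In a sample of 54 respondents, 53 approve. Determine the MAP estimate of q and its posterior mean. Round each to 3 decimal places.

MAP = 0.953, posterior mean = 0.939

Posterior: Beta(9+53, 3+1) = Beta(62, 4).
Mode = (62−1)/(62+4−2) = 61/64 = 0.953.
Mean = 62/(62+4) = 62/66 = 0.939.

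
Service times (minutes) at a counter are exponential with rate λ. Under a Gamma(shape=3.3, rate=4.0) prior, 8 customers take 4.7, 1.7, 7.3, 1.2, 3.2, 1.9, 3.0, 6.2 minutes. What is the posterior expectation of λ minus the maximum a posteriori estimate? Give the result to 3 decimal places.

Σ times = 29.2. Posterior: Gamma(shape = 3.3+8 = 11.3, rate = 4.0+29.2 = 33.2).
Mode = (α−1)/β = 10.3/33.2 = 0.310.
Mean = α/β = 11.3/33.2 = 0.340.
Difference = 0.340 − 0.310 = 0.030.
Mean > mode: the posterior has a right tail.

0.030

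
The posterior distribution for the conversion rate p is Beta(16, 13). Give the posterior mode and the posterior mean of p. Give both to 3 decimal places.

p_MAP = 0.556, E[p|data] = 0.552

Mode = (16−1)/(16+13−2) = 15/27 = 0.556.
Mean = 16/(16+13) = 16/29 = 0.552.
Left-skewed posterior ⇒ mean < mode.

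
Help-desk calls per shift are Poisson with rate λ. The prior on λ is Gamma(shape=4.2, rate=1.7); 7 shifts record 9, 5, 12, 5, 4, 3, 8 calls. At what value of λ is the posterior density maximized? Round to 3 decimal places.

5.655

Σ counts = 46. Posterior: Gamma(shape = 4.2+46 = 50.2, rate = 1.7+7 = 8.7).
Mode = (α−1)/β = 49.2/8.7 = 5.655.
Mean = α/β = 50.2/8.7 = 5.770.
This is the posterior mode — the MAP estimate.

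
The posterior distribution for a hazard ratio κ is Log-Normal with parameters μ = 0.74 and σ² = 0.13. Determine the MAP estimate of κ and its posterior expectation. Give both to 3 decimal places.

κ_MAP = 1.840, E[κ|data] = 2.237

Mode = exp(μ − σ²) = exp(0.61) = 1.840.
Mean = exp(μ + σ²/2) = exp(0.805) = 2.237.
Right-skewed posterior ⇒ mode < mean.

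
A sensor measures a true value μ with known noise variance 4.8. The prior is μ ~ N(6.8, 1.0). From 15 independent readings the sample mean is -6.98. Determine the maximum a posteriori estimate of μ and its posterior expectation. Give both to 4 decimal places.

MAP: -3.6394. Posterior mean: -3.6394.

Posterior for μ is Normal. Precision-weighted mean: (1/1.0·6.8 + 15/4.8·-6.98) / (1/1.0 + 15/4.8) = -3.6394.
A Normal posterior is symmetric, so mode = mean.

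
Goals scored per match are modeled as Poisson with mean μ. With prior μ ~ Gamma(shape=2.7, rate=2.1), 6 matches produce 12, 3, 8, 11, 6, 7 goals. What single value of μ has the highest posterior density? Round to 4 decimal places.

6.0123

Σ counts = 47. Posterior: Gamma(shape = 2.7+47 = 49.7, rate = 2.1+6 = 8.1).
Mode = (α−1)/β = 48.7/8.1 = 6.0123.
Mean = α/β = 49.7/8.1 = 6.1358.
This is the posterior mode — the MAP estimate.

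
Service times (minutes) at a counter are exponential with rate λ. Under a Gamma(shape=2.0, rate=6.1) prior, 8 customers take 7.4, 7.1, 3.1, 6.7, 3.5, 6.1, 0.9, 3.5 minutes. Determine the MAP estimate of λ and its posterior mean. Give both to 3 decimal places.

MAP: 0.203. Posterior mean: 0.225.

Σ times = 38.3. Posterior: Gamma(shape = 2.0+8 = 10.0, rate = 6.1+38.3 = 44.4).
Mode = (α−1)/β = 9.0/44.4 = 0.203.
Mean = α/β = 10.0/44.4 = 0.225.
The posterior is right-skewed, so the mean exceeds the mode.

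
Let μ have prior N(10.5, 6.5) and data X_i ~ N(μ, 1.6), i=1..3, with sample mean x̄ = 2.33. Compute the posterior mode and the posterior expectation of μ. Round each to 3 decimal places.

MAP = 2.950, posterior mean = 2.950

Posterior for μ is Normal. Precision-weighted mean: (1/6.5·10.5 + 3/1.6·2.33) / (1/6.5 + 3/1.6) = 2.950.
A Normal posterior is symmetric, so mode = mean.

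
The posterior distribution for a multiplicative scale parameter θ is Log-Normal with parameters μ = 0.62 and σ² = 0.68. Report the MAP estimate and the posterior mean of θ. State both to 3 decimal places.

Mode = exp(μ − σ²) = exp(-0.06) = 0.942.
Mean = exp(μ + σ²/2) = exp(0.960) = 2.612.
The mean is pulled above the mode by the posterior's right skew.

MAP = 0.942; posterior mean = 2.612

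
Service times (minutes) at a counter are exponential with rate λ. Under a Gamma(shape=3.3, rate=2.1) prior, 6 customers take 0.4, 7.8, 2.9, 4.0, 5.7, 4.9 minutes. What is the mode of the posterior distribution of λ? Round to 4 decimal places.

Σ times = 25.7. Posterior: Gamma(shape = 3.3+6 = 9.3, rate = 2.1+25.7 = 27.8).
Mode = (α−1)/β = 8.3/27.8 = 0.2986.
Mean = α/β = 9.3/27.8 = 0.3345.
This is the posterior mode — the MAP estimate.

0.2986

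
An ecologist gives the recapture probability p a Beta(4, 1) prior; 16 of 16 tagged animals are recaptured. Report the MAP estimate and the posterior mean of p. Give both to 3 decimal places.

MAP: 1.000. Posterior mean: 0.952.

Posterior: Beta(4+16, 1+0) = Beta(20, 1).
Since β = 1 ≤ 1 and α > 1, the Beta density is monotone increasing on [0,1]; the mode is at 1.
Mean = 20/(20+1) = 0.952.
Mode > mean: the posterior has a left tail.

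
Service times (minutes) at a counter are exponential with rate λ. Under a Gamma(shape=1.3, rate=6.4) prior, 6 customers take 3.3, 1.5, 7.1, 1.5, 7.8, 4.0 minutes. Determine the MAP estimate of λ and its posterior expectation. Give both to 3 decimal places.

Σ times = 25.2. Posterior: Gamma(shape = 1.3+6 = 7.3, rate = 6.4+25.2 = 31.6).
Mode = (α−1)/β = 6.3/31.6 = 0.199.
Mean = α/β = 7.3/31.6 = 0.231.
The posterior is right-skewed, so the mean exceeds the mode.

MAP estimate = 0.199, posterior expectation = 0.231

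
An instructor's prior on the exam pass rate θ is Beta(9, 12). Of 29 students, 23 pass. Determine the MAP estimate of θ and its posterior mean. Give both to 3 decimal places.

MAP = 0.646, posterior mean = 0.640

Posterior: Beta(9+23, 12+6) = Beta(32, 18).
Mode = (32−1)/(32+18−2) = 31/48 = 0.646.
Mean = 32/(32+18) = 32/50 = 0.640.
Left-skewed posterior ⇒ mean < mode.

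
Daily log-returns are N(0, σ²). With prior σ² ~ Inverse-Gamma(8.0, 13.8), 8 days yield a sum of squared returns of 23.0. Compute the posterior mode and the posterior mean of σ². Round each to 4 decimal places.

MAP = 1.9462; posterior mean = 2.3000

Posterior: Inverse-Gamma(shape = 8.0+8/2 = 12.0, scale = 13.8+23.0/2 = 25.3).
Mode = β/(α+1) = 25.3/13.0 = 1.9462.
Mean = β/(α−1) = 25.3/11.0 = 2.3000.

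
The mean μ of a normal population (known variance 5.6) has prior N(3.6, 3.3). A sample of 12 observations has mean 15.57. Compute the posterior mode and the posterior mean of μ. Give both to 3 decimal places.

MAP = 14.087, posterior mean = 14.087

Posterior for μ is Normal. Precision-weighted mean: (1/3.3·3.6 + 12/5.6·15.57) / (1/3.3 + 12/5.6) = 14.087.
A Normal posterior is symmetric, so mode = mean.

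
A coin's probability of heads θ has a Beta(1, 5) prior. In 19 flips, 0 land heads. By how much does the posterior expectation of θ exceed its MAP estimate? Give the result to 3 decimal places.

Posterior: Beta(1+0, 5+19) = Beta(1, 24).
Since α = 1 ≤ 1 and β > 1, the Beta density is monotone decreasing on [0,1]; the mode is at 0.
Mean = 1/(1+24) = 0.040.
Difference = 0.040 − 0.000 = 0.040.

0.040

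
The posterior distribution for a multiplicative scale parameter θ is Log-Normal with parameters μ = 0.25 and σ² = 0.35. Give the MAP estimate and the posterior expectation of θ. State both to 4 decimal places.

Mode = exp(μ − σ²) = exp(-0.10) = 0.9048.
Mean = exp(μ + σ²/2) = exp(0.425) = 1.5296.
The posterior is right-skewed, so the mean exceeds the mode.

MAP estimate = 0.9048, posterior expectation = 1.5296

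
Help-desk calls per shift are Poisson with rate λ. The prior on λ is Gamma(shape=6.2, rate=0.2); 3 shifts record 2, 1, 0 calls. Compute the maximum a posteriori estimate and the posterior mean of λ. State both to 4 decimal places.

Σ counts = 3. Posterior: Gamma(shape = 6.2+3 = 9.2, rate = 0.2+3 = 3.2).
Mode = (α−1)/β = 8.2/3.2 = 2.5625.
Mean = α/β = 9.2/3.2 = 2.8750.
The posterior is right-skewed, so the mean exceeds the mode.

MAP = 2.5625, posterior mean = 2.8750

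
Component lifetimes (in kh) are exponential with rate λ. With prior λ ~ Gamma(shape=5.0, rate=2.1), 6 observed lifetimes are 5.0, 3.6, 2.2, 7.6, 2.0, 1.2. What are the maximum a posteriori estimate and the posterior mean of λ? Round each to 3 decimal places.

Σ times = 21.6. Posterior: Gamma(shape = 5.0+6 = 11.0, rate = 2.1+21.6 = 23.7).
Mode = (α−1)/β = 10.0/23.7 = 0.422.
Mean = α/β = 11.0/23.7 = 0.464.
Right-skewed posterior ⇒ mode < mean.

λ_MAP = 0.422, E[λ|data] = 0.464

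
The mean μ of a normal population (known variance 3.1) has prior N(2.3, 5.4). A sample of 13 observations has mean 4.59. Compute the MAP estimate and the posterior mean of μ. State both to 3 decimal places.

Posterior for μ is Normal. Precision-weighted mean: (1/5.4·2.3 + 13/3.1·4.59) / (1/5.4 + 13/3.1) = 4.493.
A Normal posterior is symmetric, so mode = mean.

μ_MAP = 4.493, E[μ|data] = 4.493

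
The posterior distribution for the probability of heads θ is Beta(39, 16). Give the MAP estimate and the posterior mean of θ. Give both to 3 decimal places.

Mode = (39−1)/(39+16−2) = 38/53 = 0.717.
Mean = 39/(39+16) = 39/55 = 0.709.
Mode > mean: the posterior has a left tail.

MAP = 0.717, posterior mean = 0.709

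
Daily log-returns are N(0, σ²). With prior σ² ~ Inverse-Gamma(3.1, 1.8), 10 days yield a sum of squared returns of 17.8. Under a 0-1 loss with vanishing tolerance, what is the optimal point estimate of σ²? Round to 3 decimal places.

1.176

Posterior: Inverse-Gamma(shape = 3.1+10/2 = 8.1, scale = 1.8+17.8/2 = 10.7).
Mode = β/(α+1) = 10.7/9.1 = 1.176.
Mean = β/(α−1) = 10.7/7.1 = 1.507.
This is the posterior mode — the MAP estimate.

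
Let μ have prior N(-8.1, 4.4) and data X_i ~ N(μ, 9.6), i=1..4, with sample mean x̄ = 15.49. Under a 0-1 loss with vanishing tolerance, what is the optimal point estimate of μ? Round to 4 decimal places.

7.1641

Posterior for μ is Normal. Precision-weighted mean: (1/4.4·-8.1 + 4/9.6·15.49) / (1/4.4 + 4/9.6) = 7.1641.
A Normal posterior is symmetric, so mode = mean.
This is the posterior mode — the MAP estimate.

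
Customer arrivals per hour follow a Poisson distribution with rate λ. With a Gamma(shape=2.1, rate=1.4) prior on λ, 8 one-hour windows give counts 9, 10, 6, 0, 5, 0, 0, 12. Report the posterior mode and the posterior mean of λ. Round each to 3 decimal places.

Σ counts = 42. Posterior: Gamma(shape = 2.1+42 = 44.1, rate = 1.4+8 = 9.4).
Mode = (α−1)/β = 43.1/9.4 = 4.585.
Mean = α/β = 44.1/9.4 = 4.691.
The posterior is right-skewed, so the mean exceeds the mode.

MAP: 4.585. Posterior mean: 4.691.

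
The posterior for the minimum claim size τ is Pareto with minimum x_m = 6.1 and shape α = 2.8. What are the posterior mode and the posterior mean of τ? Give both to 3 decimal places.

MAP = 6.100, posterior mean = 9.489

The Pareto density is strictly decreasing on [x_m, ∞), so the mode is x_m = 6.100.
Mean = α·x_m/(α−1) = 2.8·6.1/1.8 = 9.489.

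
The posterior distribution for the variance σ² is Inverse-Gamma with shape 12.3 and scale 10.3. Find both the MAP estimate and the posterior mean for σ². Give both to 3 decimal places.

Mode = β/(α+1) = 10.3/13.3 = 0.774.
Mean = β/(α−1) = 10.3/11.3 = 0.912.

MAP estimate = 0.774, posterior mean = 0.912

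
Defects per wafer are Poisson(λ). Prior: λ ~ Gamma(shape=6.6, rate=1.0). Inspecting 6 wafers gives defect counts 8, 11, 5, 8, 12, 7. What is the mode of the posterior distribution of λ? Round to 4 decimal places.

8.0857

Σ counts = 51. Posterior: Gamma(shape = 6.6+51 = 57.6, rate = 1.0+6 = 7.0).
Mode = (α−1)/β = 56.6/7.0 = 8.0857.
Mean = α/β = 57.6/7.0 = 8.2286.
This is the posterior mode — the MAP estimate.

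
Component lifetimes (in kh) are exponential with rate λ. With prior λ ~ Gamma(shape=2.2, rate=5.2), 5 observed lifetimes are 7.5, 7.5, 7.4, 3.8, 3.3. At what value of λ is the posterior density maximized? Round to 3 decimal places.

Σ times = 29.5. Posterior: Gamma(shape = 2.2+5 = 7.2, rate = 5.2+29.5 = 34.7).
Mode = (α−1)/β = 6.2/34.7 = 0.179.
Mean = α/β = 7.2/34.7 = 0.207.
This is the posterior mode — the MAP estimate.

0.179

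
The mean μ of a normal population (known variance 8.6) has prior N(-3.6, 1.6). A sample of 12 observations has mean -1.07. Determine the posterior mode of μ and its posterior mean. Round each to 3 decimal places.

MAP: -1.853. Posterior mean: -1.853.

Posterior for μ is Normal. Precision-weighted mean: (1/1.6·-3.6 + 12/8.6·-1.07) / (1/1.6 + 12/8.6) = -1.853.
A Normal posterior is symmetric, so mode = mean.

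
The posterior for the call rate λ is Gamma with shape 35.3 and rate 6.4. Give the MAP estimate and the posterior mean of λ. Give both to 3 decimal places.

Mode = (α−1)/β = 34.3/6.4 = 5.359.
Mean = α/β = 35.3/6.4 = 5.516.

MAP: 5.359. Posterior mean: 5.516.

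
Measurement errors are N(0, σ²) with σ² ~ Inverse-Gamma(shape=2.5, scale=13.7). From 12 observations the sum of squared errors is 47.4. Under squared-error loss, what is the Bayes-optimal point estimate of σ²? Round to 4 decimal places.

Posterior: Inverse-Gamma(shape = 2.5+12/2 = 8.5, scale = 13.7+47.4/2 = 37.4).
Mode = β/(α+1) = 37.4/9.5 = 3.9368.
Mean = β/(α−1) = 37.4/7.5 = 4.9867.
Squared-error loss ⇒ the optimal estimator is the posterior mean.

4.9867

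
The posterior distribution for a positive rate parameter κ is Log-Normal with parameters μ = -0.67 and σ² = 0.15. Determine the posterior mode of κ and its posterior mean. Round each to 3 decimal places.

Mode = exp(μ − σ²) = exp(-0.82) = 0.440.
Mean = exp(μ + σ²/2) = exp(-0.595) = 0.552.

κ_MAP = 0.440, E[κ|data] = 0.552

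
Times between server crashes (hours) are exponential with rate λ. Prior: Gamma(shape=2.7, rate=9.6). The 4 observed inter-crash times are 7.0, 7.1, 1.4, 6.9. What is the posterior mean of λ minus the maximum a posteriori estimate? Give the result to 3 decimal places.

Σ times = 22.4. Posterior: Gamma(shape = 2.7+4 = 6.7, rate = 9.6+22.4 = 32.0).
Mode = (α−1)/β = 5.7/32.0 = 0.178.
Mean = α/β = 6.7/32.0 = 0.209.
Difference = 0.209 − 0.178 = 0.031.

0.031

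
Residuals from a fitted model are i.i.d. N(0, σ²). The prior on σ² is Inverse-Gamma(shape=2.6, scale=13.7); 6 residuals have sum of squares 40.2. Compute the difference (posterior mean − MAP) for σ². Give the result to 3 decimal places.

Posterior: Inverse-Gamma(shape = 2.6+6/2 = 5.6, scale = 13.7+40.2/2 = 33.8).
Mode = β/(α+1) = 33.8/6.6 = 5.121.
Mean = β/(α−1) = 33.8/4.6 = 7.348.
Difference = 7.348 − 5.121 = 2.227.

2.227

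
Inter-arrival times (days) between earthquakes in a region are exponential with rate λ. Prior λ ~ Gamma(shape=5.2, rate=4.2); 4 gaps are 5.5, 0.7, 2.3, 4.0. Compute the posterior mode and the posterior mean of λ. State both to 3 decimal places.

MAP: 0.491. Posterior mean: 0.551.

Σ times = 12.5. Posterior: Gamma(shape = 5.2+4 = 9.2, rate = 4.2+12.5 = 16.7).
Mode = (α−1)/β = 8.2/16.7 = 0.491.
Mean = α/β = 9.2/16.7 = 0.551.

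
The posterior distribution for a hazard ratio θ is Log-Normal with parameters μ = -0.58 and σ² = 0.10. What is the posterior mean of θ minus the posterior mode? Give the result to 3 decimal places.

0.082

Mode = exp(μ − σ²) = exp(-0.68) = 0.507.
Mean = exp(μ + σ²/2) = exp(-0.530) = 0.589.
Difference = 0.589 − 0.507 = 0.082.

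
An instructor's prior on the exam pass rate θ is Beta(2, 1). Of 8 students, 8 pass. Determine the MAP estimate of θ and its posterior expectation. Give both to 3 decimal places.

θ_MAP = 1.000, E[θ|data] = 0.909

Posterior: Beta(2+8, 1+0) = Beta(10, 1).
Since β = 1 ≤ 1 and α > 1, the Beta density is monotone increasing on [0,1]; the mode is at 1.
Mean = 10/(10+1) = 0.909.
Left-skewed posterior ⇒ mean < mode.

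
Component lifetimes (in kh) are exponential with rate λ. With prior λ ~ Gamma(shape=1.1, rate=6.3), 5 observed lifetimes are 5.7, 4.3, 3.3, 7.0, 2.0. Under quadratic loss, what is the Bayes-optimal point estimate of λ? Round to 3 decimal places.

Σ times = 22.3. Posterior: Gamma(shape = 1.1+5 = 6.1, rate = 6.3+22.3 = 28.6).
Mode = (α−1)/β = 5.1/28.6 = 0.178.
Mean = α/β = 6.1/28.6 = 0.213.
Quadratic loss ⇒ the optimal estimator is the posterior mean.

0.213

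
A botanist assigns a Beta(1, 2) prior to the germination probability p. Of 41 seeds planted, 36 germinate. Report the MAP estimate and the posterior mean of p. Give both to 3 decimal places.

Posterior: Beta(1+36, 2+5) = Beta(37, 7).
Mode = (37−1)/(37+7−2) = 36/42 = 0.857.
Mean = 37/(37+7) = 37/44 = 0.841.

MAP: 0.857. Posterior mean: 0.841.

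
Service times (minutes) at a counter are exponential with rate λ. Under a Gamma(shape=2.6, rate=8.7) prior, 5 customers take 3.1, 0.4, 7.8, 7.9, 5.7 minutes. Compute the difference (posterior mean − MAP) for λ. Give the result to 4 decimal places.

Σ times = 24.9. Posterior: Gamma(shape = 2.6+5 = 7.6, rate = 8.7+24.9 = 33.6).
Mode = (α−1)/β = 6.6/33.6 = 0.1964.
Mean = α/β = 7.6/33.6 = 0.2262.
Difference = 0.2262 − 0.1964 = 0.0298.

0.0298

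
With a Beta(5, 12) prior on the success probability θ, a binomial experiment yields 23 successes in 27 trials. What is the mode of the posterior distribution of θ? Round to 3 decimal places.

0.643

Posterior: Beta(5+23, 12+4) = Beta(28, 16).
Mode = (28−1)/(28+16−2) = 27/42 = 0.643.
Mean = 28/(28+16) = 28/44 = 0.636.
This is the posterior mode — the MAP estimate.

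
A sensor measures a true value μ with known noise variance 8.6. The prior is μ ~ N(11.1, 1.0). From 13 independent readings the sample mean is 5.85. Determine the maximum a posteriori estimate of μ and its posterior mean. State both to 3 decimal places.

Posterior for μ is Normal. Precision-weighted mean: (1/1.0·11.1 + 13/8.6·5.85) / (1/1.0 + 13/8.6) = 7.940.
A Normal posterior is symmetric, so mode = mean.

MAP: 7.940. Posterior mean: 7.940.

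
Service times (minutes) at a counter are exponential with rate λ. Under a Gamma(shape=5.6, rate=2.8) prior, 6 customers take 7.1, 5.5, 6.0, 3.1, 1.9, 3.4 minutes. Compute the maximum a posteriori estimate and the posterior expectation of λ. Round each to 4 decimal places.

MAP = 0.3557, posterior mean = 0.3893

Σ times = 27.0. Posterior: Gamma(shape = 5.6+6 = 11.6, rate = 2.8+27.0 = 29.8).
Mode = (α−1)/β = 10.6/29.8 = 0.3557.
Mean = α/β = 11.6/29.8 = 0.3893.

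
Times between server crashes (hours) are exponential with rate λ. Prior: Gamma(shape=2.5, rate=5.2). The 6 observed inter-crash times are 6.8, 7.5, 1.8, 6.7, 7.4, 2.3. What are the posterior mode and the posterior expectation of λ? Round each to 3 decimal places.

Σ times = 32.5. Posterior: Gamma(shape = 2.5+6 = 8.5, rate = 5.2+32.5 = 37.7).
Mode = (α−1)/β = 7.5/37.7 = 0.199.
Mean = α/β = 8.5/37.7 = 0.225.
The mean is pulled above the mode by the posterior's right skew.

MAP: 0.199. Posterior mean: 0.225.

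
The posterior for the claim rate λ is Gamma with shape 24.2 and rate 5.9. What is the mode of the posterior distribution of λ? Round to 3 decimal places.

3.932

Mode = (α−1)/β = 23.2/5.9 = 3.932.
Mean = α/β = 24.2/5.9 = 4.102.
This is the posterior mode — the MAP estimate.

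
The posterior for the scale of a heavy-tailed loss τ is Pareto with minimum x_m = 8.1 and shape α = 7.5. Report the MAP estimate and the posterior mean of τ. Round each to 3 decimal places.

MAP = 8.100, posterior mean = 9.346

The Pareto density is strictly decreasing on [x_m, ∞), so the mode is x_m = 8.100.
Mean = α·x_m/(α−1) = 7.5·8.1/6.5 = 9.346.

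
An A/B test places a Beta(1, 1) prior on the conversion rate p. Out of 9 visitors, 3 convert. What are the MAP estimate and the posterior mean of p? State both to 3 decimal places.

Posterior: Beta(1+3, 1+6) = Beta(4, 7).
Mode = (4−1)/(4+7−2) = 3/9 = 0.333.
Mean = 4/(4+7) = 4/11 = 0.364.

MAP: 0.333. Posterior mean: 0.364.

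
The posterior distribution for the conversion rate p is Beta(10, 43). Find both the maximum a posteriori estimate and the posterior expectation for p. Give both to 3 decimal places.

Mode = (10−1)/(10+43−2) = 9/51 = 0.176.
Mean = 10/(10+43) = 10/53 = 0.189.

maximum a posteriori estimate = 0.176, posterior expectation = 0.189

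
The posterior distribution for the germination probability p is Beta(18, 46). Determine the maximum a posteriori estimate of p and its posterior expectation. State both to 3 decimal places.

maximum a posteriori estimate = 0.274, posterior expectation = 0.281

Mode = (18−1)/(18+46−2) = 17/62 = 0.274.
Mean = 18/(18+46) = 18/64 = 0.281.
The mean is pulled above the mode by the posterior's right skew.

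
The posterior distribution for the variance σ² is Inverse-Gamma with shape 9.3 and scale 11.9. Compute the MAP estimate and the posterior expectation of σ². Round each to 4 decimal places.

MAP = 1.1553; posterior mean = 1.4337

Mode = β/(α+1) = 11.9/10.3 = 1.1553.
Mean = β/(α−1) = 11.9/8.3 = 1.4337.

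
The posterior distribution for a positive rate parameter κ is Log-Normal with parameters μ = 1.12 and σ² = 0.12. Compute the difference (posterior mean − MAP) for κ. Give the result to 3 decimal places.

Mode = exp(μ − σ²) = exp(1.00) = 2.718.
Mean = exp(μ + σ²/2) = exp(1.180) = 3.254.
Difference = 3.254 − 2.718 = 0.536.
Right-skewed posterior ⇒ mode < mean.

0.536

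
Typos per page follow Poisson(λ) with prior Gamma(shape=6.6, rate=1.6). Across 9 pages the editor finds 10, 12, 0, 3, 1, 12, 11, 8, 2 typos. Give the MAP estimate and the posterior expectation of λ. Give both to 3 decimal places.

λ_MAP = 6.094, E[λ|data] = 6.189

Σ counts = 59. Posterior: Gamma(shape = 6.6+59 = 65.6, rate = 1.6+9 = 10.6).
Mode = (α−1)/β = 64.6/10.6 = 6.094.
Mean = α/β = 65.6/10.6 = 6.189.
Mean > mode: the posterior has a right tail.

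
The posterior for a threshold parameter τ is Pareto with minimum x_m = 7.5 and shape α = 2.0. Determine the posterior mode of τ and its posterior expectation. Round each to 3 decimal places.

MAP = 7.500, posterior mean = 15.000

The Pareto density is strictly decreasing on [x_m, ∞), so the mode is x_m = 7.500.
Mean = α·x_m/(α−1) = 2.0·7.5/1.0 = 15.000.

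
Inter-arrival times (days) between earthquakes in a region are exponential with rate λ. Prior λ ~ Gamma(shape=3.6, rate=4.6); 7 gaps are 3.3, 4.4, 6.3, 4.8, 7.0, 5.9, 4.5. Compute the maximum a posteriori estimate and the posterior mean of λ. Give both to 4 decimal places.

Σ times = 36.2. Posterior: Gamma(shape = 3.6+7 = 10.6, rate = 4.6+36.2 = 40.8).
Mode = (α−1)/β = 9.6/40.8 = 0.2353.
Mean = α/β = 10.6/40.8 = 0.2598.
Right-skewed posterior ⇒ mode < mean.

MAP = 0.2353, posterior mean = 0.2598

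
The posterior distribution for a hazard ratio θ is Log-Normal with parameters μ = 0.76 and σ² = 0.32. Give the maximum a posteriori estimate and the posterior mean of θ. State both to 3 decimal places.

MAP: 1.553. Posterior mean: 2.509.

Mode = exp(μ − σ²) = exp(0.44) = 1.553.
Mean = exp(μ + σ²/2) = exp(0.920) = 2.509.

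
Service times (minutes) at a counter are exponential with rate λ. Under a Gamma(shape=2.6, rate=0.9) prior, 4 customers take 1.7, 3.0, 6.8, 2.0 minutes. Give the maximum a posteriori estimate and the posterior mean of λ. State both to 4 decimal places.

maximum a posteriori estimate = 0.3889, posterior mean = 0.4583

Σ times = 13.5. Posterior: Gamma(shape = 2.6+4 = 6.6, rate = 0.9+13.5 = 14.4).
Mode = (α−1)/β = 5.6/14.4 = 0.3889.
Mean = α/β = 6.6/14.4 = 0.4583.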